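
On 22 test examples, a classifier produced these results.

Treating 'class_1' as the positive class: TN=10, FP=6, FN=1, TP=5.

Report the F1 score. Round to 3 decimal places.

0.588

Precision = TP/(TP+FP) = 5/11 = 0.4545
Recall = TP/(TP+FN) = 5/6 = 0.8333
F1 = 2·TP/(2·TP+FP+FN) = 10/17 = 0.588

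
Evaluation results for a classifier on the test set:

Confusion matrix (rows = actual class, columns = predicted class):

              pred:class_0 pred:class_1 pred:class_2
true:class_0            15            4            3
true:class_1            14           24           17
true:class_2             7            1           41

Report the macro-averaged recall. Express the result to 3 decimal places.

0.652

Per-class recall (TP/(TP+FN)):
  class_0: TP=15, FN=4+3=7 → 15/22 = 0.6818
  class_1: TP=24, FN=14+17=31 → 24/55 = 0.4364
  class_2: TP=41, FN=7+1=8 → 41/49 = 0.8367
Macro-recall = mean = (0.6818 + 0.4364 + 0.8367) / 3 = 0.652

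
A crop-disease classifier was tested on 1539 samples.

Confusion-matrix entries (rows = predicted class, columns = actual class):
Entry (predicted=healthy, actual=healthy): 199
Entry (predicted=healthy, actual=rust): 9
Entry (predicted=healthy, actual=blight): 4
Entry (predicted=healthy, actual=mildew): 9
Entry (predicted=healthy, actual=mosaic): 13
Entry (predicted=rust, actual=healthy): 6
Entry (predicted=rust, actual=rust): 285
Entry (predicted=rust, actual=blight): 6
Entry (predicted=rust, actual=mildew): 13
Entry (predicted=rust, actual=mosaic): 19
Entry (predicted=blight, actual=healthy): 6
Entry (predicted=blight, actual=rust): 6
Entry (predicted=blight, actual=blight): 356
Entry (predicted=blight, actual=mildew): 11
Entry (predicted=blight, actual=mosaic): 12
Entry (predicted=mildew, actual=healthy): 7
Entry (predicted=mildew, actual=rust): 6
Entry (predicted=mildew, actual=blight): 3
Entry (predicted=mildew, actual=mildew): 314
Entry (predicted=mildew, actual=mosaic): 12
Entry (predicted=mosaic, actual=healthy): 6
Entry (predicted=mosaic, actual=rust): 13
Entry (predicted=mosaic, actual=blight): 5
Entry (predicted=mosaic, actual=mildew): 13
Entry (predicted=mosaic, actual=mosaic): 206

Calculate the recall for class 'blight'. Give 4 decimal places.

Take TP from the diagonal, FP from the rest of the 'blight' prediction marginal, FN from the rest of the 'blight' actual marginal.
recall = TP/(TP+FN).
blight: TP=356, FN=4+6+3+5=18 → 356/374 = 0.95187

0.9519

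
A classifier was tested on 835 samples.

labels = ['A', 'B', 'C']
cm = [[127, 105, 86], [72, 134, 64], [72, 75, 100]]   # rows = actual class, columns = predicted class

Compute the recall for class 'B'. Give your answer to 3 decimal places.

0.496

recall = TP/(TP+FN).
B: TP=134, FN=72+64=136 → 134/270 = 0.4963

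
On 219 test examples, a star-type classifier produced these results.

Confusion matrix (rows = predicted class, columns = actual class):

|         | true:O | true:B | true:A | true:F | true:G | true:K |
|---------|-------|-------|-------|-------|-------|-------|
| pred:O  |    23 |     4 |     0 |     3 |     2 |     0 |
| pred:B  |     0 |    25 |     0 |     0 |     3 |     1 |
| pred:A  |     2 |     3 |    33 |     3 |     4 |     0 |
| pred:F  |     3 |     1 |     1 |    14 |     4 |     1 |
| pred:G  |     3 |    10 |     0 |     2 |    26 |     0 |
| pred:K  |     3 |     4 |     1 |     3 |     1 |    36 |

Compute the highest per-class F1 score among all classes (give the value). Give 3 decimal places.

0.837

Per-class F1 score (2·TP/(2·TP+FP+FN)):
  O: TP=23, FP=4+0+3+2+0=9, FN=0+2+3+3+3=11 → 46/66 = 0.6970
  B: TP=25, FP=0+0+0+3+1=4, FN=4+3+1+10+4=22 → 50/76 = 0.6579
  A: TP=33, FP=2+3+3+4+0=12, FN=0+0+1+0+1=2 → 66/80 = 0.8250
  F: TP=14, FP=3+1+1+4+1=10, FN=3+0+3+2+3=11 → 28/49 = 0.5714
  G: TP=26, FP=3+10+0+2+0=15, FN=2+3+4+4+1=14 → 52/81 = 0.6420
  K: TP=36, FP=3+4+1+3+1=12, FN=0+1+0+1+0=2 → 72/86 = 0.8372
Highest is class 'K' with F1 score = 0.837.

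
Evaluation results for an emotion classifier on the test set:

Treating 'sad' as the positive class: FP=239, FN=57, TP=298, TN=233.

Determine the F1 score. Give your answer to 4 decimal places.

Precision = TP/(TP+FP) = 298/537 = 0.5549
Recall = TP/(TP+FN) = 298/355 = 0.8394
F1 = 2·TP/(2·TP+FP+FN) = 596/892 = 0.6682

0.6682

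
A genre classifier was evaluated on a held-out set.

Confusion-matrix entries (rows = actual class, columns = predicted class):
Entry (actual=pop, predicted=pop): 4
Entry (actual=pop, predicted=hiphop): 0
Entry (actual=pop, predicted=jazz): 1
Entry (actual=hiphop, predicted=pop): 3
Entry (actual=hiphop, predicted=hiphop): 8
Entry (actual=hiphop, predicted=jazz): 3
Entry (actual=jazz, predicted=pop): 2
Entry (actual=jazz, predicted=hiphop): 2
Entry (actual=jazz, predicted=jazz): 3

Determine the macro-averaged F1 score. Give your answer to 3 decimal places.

0.556

Per-class F1 score (2·TP/(2·TP+FP+FN)):
  pop: TP=4, FP=3+2=5, FN=0+1=1 → 8/14 = 0.5714
  hiphop: TP=8, FP=0+2=2, FN=3+3=6 → 16/24 = 0.6667
  jazz: TP=3, FP=1+3=4, FN=2+2=4 → 6/14 = 0.4286
Macro-F1 score = mean = (0.5714 + 0.6667 + 0.4286) / 3 = 0.556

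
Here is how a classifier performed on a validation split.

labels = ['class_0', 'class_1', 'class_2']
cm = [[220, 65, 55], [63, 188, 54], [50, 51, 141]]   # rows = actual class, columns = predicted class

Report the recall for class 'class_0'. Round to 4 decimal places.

Take TP from the diagonal, FP from the rest of the 'class_0' prediction marginal, FN from the rest of the 'class_0' actual marginal.
recall = TP/(TP+FN).
class_0: TP=220, FN=65+55=120 → 220/340 = 0.64706

0.6471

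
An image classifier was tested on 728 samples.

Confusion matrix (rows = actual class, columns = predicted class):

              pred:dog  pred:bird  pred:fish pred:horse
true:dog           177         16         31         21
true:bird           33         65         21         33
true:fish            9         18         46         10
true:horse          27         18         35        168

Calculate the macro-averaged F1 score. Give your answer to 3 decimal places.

Per-class F1 score (2·TP/(2·TP+FP+FN)):
  dog: TP=177, FP=33+9+27=69, FN=16+31+21=68 → 354/491 = 0.7210
  bird: TP=65, FP=16+18+18=52, FN=33+21+33=87 → 130/269 = 0.4833
  fish: TP=46, FP=31+21+35=87, FN=9+18+10=37 → 92/216 = 0.4259
  horse: TP=168, FP=21+33+10=64, FN=27+18+35=80 → 336/480 = 0.7000
Macro-F1 score = mean = (0.7210 + 0.4833 + 0.4259 + 0.7000) / 4 = 0.583

0.583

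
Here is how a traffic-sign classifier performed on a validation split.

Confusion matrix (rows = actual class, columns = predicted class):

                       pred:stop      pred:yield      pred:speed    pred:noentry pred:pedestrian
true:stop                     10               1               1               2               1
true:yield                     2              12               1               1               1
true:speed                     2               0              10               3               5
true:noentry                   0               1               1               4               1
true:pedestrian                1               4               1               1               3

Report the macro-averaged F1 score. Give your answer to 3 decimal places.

0.534

Per-class F1 score (2·TP/(2·TP+FP+FN)):
  stop: TP=10, FP=2+2+0+1=5, FN=1+1+2+1=5 → 20/30 = 0.6667
  yield: TP=12, FP=1+0+1+4=6, FN=2+1+1+1=5 → 24/35 = 0.6857
  speed: TP=10, FP=1+1+1+1=4, FN=2+0+3+5=10 → 20/34 = 0.5882
  noentry: TP=4, FP=2+1+3+1=7, FN=0+1+1+1=3 → 8/18 = 0.4444
  pedestrian: TP=3, FP=1+1+5+1=8, FN=1+4+1+1=7 → 6/21 = 0.2857
Macro-F1 score = mean = (0.6667 + 0.6857 + 0.5882 + 0.4444 + 0.2857) / 5 = 0.534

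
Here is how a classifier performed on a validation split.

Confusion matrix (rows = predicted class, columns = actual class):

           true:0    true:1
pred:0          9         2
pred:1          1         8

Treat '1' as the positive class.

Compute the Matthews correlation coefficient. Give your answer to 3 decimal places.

0.704

MCC = (TP·TN − FP·FN) / √((TP+FP)(TP+FN)(TN+FP)(TN+FN))
Numerator = 8·9 − 1·2 = 70
Denominator = √(9·10·10·11) = √9900 = 99.4987
MCC = 70 / 99.4987 = 0.704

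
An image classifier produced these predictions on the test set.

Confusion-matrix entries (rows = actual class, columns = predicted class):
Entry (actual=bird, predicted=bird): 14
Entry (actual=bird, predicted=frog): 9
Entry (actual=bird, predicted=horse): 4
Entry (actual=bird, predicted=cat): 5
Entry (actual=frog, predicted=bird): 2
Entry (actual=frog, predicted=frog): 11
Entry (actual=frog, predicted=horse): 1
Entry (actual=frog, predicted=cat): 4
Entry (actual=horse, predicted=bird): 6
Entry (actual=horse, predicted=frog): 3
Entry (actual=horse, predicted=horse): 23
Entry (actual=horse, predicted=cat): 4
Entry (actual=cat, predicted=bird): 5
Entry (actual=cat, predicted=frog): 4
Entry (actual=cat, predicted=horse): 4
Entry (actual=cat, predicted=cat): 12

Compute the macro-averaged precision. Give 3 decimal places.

0.531

Per-class precision (TP/(TP+FP)):
  bird: TP=14, FP=2+6+5=13 → 14/27 = 0.5185
  frog: TP=11, FP=9+3+4=16 → 11/27 = 0.4074
  horse: TP=23, FP=4+1+4=9 → 23/32 = 0.7188
  cat: TP=12, FP=5+4+4=13 → 12/25 = 0.4800
Macro-precision = mean = (0.5185 + 0.4074 + 0.7188 + 0.4800) / 4 = 0.531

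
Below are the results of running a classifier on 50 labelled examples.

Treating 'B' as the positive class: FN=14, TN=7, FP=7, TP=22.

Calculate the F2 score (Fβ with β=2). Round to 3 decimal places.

Fβ = (1+β²)·TP / ((1+β²)·TP + β²·FN + FP), with β²=4
= 5·22 / (5·22 + 4·14 + 7) = 0.636

0.636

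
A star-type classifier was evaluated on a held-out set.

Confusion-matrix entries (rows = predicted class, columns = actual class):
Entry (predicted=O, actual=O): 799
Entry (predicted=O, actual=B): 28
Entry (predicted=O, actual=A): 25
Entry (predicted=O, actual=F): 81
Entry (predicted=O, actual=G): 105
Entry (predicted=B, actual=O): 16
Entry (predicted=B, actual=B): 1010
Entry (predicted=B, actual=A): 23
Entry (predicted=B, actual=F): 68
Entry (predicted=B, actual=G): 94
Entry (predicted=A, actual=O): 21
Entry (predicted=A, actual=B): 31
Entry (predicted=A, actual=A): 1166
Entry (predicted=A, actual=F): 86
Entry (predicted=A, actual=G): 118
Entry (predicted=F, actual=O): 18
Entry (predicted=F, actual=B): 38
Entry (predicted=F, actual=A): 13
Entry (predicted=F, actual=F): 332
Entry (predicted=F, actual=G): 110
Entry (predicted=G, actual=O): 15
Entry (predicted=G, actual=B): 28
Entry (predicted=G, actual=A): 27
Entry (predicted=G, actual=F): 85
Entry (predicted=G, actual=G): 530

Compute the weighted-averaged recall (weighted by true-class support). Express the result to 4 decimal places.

0.7884

Per-class recall (TP/(TP+FN)):
  O: TP=799, FN=16+21+18+15=70 → 799/869 = 0.91945
  B: TP=1010, FN=28+31+38+28=125 → 1010/1135 = 0.88987
  A: TP=1166, FN=25+23+13+27=88 → 1166/1254 = 0.92982
  F: TP=332, FN=81+68+86+85=320 → 332/652 = 0.50920
  G: TP=530, FN=105+94+118+110=427 → 530/957 = 0.55381
Weighted-recall = Σ (supportᵢ/N)·recallᵢ with N=4867: (869/4867)·0.91945 + (1135/4867)·0.88987 + (1254/4867)·0.92982 + (652/4867)·0.50920 + (957/4867)·0.55381 = 0.7884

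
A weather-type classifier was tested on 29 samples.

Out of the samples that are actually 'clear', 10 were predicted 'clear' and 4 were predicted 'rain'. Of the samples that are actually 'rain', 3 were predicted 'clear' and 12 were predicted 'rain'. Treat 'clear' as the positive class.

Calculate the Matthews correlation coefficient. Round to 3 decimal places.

MCC = (TP·TN − FP·FN) / √((TP+FP)(TP+FN)(TN+FP)(TN+FN))
Numerator = 10·12 − 3·4 = 108
Denominator = √(13·14·15·16) = √43680 = 208.9976
MCC = 108 / 208.9976 = 0.517

0.517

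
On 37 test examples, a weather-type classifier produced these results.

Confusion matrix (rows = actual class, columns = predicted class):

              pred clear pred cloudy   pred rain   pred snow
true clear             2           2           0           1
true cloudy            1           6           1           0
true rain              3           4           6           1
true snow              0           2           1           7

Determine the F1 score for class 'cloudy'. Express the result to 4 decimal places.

0.5455

One-vs-rest for 'cloudy': TP = diagonal; FP = other classes predicted 'cloudy'; FN = 'cloudy' predicted as other.
F1 score = 2·TP/(2·TP+FP+FN).
cloudy: TP=6, FP=2+4+2=8, FN=1+1+0=2 → 12/22 = 0.54545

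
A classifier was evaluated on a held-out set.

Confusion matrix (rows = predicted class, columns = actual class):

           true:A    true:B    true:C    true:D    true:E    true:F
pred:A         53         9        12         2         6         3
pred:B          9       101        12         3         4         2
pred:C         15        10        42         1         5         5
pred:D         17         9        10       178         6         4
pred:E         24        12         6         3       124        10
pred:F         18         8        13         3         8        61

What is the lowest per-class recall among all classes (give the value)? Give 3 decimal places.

0.390

Per-class recall (TP/(TP+FN)):
  A: TP=53, FN=9+15+17+24+18=83 → 53/136 = 0.3897
  B: TP=101, FN=9+10+9+12+8=48 → 101/149 = 0.6779
  C: TP=42, FN=12+12+10+6+13=53 → 42/95 = 0.4421
  D: TP=178, FN=2+3+1+3+3=12 → 178/190 = 0.9368
  E: TP=124, FN=6+4+5+6+8=29 → 124/153 = 0.8105
  F: TP=61, FN=3+2+5+4+10=24 → 61/85 = 0.7176
Lowest is class 'A' with recall = 0.390.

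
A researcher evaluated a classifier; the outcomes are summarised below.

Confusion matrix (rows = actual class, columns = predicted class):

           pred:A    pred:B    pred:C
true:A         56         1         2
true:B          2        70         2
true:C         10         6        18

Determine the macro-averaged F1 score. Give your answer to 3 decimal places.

Per-class F1 score (2·TP/(2·TP+FP+FN)):
  A: TP=56, FP=2+10=12, FN=1+2=3 → 112/127 = 0.8819
  B: TP=70, FP=1+6=7, FN=2+2=4 → 140/151 = 0.9272
  C: TP=18, FP=2+2=4, FN=10+6=16 → 36/56 = 0.6429
Macro-F1 score = mean = (0.8819 + 0.9272 + 0.6429) / 3 = 0.817

0.817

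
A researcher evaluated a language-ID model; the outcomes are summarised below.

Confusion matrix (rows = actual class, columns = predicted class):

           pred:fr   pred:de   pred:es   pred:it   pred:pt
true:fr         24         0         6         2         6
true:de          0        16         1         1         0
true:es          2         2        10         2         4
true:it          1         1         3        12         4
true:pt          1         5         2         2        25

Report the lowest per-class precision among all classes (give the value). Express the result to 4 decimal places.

0.4545

Per-class precision (TP/(TP+FP)):
  fr: TP=24, FP=0+2+1+1=4 → 24/28 = 0.85714
  de: TP=16, FP=0+2+1+5=8 → 16/24 = 0.66667
  es: TP=10, FP=6+1+3+2=12 → 10/22 = 0.45455
  it: TP=12, FP=2+1+2+2=7 → 12/19 = 0.63158
  pt: TP=25, FP=6+0+4+4=14 → 25/39 = 0.64103
Lowest is class 'es' with precision = 0.4545.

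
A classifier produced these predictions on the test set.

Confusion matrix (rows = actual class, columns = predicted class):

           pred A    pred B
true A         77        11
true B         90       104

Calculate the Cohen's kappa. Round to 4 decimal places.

Observed agreement pₒ = trace/N = 181/282 = 0.64184
Expected agreement pₑ = Σ (rowᵢ·colᵢ)/N² = (88·167 + 194·115)/282² = 0.46534
κ = (pₒ − pₑ)/(1 − pₑ) = (0.64184 − 0.46534)/(1 − 0.46534) = 0.3301

0.3301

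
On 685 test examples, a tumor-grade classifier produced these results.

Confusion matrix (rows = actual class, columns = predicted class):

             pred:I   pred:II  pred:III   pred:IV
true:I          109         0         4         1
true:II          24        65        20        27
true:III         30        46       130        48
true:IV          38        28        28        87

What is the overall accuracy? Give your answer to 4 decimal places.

0.5708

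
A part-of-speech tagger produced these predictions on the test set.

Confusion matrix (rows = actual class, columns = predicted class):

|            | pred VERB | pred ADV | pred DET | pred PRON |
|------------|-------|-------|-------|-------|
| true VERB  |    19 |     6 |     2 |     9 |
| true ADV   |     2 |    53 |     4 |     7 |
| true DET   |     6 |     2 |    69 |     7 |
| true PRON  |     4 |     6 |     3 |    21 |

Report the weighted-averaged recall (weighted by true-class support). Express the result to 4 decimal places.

Per-class recall (TP/(TP+FN)):
  VERB: TP=19, FN=6+2+9=17 → 19/36 = 0.52778
  ADV: TP=53, FN=2+4+7=13 → 53/66 = 0.80303
  DET: TP=69, FN=6+2+7=15 → 69/84 = 0.82143
  PRON: TP=21, FN=4+6+3=13 → 21/34 = 0.61765
Weighted-recall = Σ (supportᵢ/N)·recallᵢ with N=220: (36/220)·0.52778 + (66/220)·0.80303 + (84/220)·0.82143 + (34/220)·0.61765 = 0.7364

0.7364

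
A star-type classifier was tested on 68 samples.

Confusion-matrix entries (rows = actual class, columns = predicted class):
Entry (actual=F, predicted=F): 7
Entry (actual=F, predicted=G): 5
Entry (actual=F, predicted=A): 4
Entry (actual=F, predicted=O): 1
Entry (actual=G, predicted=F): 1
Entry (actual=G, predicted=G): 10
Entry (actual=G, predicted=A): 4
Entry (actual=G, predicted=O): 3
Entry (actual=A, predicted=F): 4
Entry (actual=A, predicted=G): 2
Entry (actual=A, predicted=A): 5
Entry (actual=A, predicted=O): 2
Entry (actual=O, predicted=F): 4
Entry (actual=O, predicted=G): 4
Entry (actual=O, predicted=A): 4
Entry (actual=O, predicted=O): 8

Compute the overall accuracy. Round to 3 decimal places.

Accuracy = trace / total = (7+10+5+8=30) / 68 = 30/68 = 0.441

0.441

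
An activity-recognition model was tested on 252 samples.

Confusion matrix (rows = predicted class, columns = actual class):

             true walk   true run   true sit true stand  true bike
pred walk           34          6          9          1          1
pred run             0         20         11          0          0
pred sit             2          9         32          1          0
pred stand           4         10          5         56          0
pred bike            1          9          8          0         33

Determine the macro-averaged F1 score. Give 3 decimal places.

0.683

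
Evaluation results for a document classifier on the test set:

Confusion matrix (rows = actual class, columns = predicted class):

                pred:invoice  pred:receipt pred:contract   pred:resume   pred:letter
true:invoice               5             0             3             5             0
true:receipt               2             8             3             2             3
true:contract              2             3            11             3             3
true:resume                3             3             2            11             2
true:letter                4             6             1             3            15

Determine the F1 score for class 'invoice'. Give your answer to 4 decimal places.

0.3448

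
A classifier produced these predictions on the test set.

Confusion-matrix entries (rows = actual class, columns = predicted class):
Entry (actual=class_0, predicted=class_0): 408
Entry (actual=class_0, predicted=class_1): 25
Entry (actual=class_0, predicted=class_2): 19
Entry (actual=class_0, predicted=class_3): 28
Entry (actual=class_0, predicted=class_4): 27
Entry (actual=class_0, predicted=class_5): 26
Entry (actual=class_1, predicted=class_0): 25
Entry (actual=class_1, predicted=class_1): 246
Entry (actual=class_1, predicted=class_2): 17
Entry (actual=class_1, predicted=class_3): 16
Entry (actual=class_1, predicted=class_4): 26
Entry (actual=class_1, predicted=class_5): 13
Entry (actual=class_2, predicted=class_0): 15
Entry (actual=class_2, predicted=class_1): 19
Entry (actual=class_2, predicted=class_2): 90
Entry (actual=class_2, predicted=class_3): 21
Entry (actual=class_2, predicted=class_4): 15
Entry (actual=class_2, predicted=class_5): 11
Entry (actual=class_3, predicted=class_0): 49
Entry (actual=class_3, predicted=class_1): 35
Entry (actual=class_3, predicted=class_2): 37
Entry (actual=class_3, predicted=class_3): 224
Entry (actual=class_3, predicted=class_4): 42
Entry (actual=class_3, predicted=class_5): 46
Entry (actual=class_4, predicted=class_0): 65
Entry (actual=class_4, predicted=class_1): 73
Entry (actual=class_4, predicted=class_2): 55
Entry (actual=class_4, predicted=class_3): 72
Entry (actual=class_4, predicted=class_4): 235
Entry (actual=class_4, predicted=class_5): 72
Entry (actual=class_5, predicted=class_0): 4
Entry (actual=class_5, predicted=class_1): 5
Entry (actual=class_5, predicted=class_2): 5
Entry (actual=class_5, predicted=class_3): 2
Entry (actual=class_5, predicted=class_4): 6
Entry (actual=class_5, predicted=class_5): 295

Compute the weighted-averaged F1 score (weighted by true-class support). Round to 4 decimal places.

0.6226

Per-class F1 score (2·TP/(2·TP+FP+FN)):
  class_0: TP=408, FP=25+15+49+65+4=158, FN=25+19+28+27+26=125 → 816/1099 = 0.74249
  class_1: TP=246, FP=25+19+35+73+5=157, FN=25+17+16+26+13=97 → 492/746 = 0.65952
  class_2: TP=90, FP=19+17+37+55+5=133, FN=15+19+21+15+11=81 → 180/394 = 0.45685
  class_3: TP=224, FP=28+16+21+72+2=139, FN=49+35+37+42+46=209 → 448/796 = 0.56281
  class_4: TP=235, FP=27+26+15+42+6=116, FN=65+73+55+72+72=337 → 470/923 = 0.50921
  class_5: TP=295, FP=26+13+11+46+72=168, FN=4+5+5+2+6=22 → 590/780 = 0.75641
Weighted-F1 score = Σ (supportᵢ/N)·F1 scoreᵢ with N=2369: (533/2369)·0.74249 + (343/2369)·0.65952 + (171/2369)·0.45685 + (433/2369)·0.56281 + (572/2369)·0.50921 + (317/2369)·0.75641 = 0.6226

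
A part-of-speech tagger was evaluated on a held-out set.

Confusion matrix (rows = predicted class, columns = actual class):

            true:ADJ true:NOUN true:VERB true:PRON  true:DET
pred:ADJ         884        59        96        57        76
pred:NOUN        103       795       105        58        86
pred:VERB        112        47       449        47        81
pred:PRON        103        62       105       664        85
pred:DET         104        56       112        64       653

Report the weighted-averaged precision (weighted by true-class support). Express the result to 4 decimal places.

Per-class precision (TP/(TP+FP)):
  ADJ: TP=884, FP=59+96+57+76=288 → 884/1172 = 0.75427
  NOUN: TP=795, FP=103+105+58+86=352 → 795/1147 = 0.69311
  VERB: TP=449, FP=112+47+47+81=287 → 449/736 = 0.61005
  PRON: TP=664, FP=103+62+105+85=355 → 664/1019 = 0.65162
  DET: TP=653, FP=104+56+112+64=336 → 653/989 = 0.66026
Weighted-precision = Σ (supportᵢ/N)·precisionᵢ with N=5063: (1306/5063)·0.75427 + (1019/5063)·0.69311 + (867/5063)·0.61005 + (890/5063)·0.65162 + (981/5063)·0.66026 = 0.6810

0.6810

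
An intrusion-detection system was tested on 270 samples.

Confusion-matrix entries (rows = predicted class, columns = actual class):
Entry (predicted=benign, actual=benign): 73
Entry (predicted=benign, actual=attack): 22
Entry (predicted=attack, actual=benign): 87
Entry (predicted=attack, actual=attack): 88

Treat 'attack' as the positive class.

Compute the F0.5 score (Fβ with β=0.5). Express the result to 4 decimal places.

Fβ = (1+β²)·TP / ((1+β²)·TP + β²·FN + FP), with β²=1/4
= 1.25·88 / (1.25·88 + 0.25·22 + 87) = 0.5432

0.5432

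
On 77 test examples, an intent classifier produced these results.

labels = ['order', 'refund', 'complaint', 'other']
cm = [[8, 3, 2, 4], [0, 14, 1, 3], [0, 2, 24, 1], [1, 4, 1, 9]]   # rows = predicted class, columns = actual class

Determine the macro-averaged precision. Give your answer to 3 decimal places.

0.684

Per-class precision (TP/(TP+FP)):
  order: TP=8, FP=3+2+4=9 → 8/17 = 0.4706
  refund: TP=14, FP=0+1+3=4 → 14/18 = 0.7778
  complaint: TP=24, FP=0+2+1=3 → 24/27 = 0.8889
  other: TP=9, FP=1+4+1=6 → 9/15 = 0.6000
Macro-precision = mean = (0.4706 + 0.7778 + 0.8889 + 0.6000) / 4 = 0.684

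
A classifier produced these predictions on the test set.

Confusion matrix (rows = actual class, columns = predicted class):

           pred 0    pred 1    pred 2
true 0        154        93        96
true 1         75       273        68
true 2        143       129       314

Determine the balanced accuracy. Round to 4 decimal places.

0.5470

Balanced accuracy = mean of per-class recall.
  0: recall = 154/343 = 0.44898
  1: recall = 273/416 = 0.65625
  2: recall = 314/586 = 0.53584
Mean = (0.44898 + 0.65625 + 0.53584) / 3 = 0.5470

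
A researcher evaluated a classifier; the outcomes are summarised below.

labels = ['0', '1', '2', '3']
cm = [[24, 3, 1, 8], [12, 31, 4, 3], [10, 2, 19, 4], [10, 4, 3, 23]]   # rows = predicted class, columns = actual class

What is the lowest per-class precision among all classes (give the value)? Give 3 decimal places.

0.543

Per-class precision (TP/(TP+FP)):
  0: TP=24, FP=3+1+8=12 → 24/36 = 0.6667
  1: TP=31, FP=12+4+3=19 → 31/50 = 0.6200
  2: TP=19, FP=10+2+4=16 → 19/35 = 0.5429
  3: TP=23, FP=10+4+3=17 → 23/40 = 0.5750
Lowest is class '2' with precision = 0.543.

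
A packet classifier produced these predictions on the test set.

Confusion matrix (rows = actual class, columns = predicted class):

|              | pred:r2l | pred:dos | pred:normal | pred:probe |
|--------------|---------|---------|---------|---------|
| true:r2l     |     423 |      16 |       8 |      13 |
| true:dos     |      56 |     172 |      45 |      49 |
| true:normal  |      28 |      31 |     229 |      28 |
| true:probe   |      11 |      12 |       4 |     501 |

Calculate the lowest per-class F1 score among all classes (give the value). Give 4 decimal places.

0.6221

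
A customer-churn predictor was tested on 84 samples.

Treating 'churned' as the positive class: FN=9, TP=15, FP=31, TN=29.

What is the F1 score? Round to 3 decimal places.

0.429

Precision = TP/(TP+FP) = 15/46 = 0.3261
Recall = TP/(TP+FN) = 15/24 = 0.6250
F1 = 2·TP/(2·TP+FP+FN) = 30/70 = 0.429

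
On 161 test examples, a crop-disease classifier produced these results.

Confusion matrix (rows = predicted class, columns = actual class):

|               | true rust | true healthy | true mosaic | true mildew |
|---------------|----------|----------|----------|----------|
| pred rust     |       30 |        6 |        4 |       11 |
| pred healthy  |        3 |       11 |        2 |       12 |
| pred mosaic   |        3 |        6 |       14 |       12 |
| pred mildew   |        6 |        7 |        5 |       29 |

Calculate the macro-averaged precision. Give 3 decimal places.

0.500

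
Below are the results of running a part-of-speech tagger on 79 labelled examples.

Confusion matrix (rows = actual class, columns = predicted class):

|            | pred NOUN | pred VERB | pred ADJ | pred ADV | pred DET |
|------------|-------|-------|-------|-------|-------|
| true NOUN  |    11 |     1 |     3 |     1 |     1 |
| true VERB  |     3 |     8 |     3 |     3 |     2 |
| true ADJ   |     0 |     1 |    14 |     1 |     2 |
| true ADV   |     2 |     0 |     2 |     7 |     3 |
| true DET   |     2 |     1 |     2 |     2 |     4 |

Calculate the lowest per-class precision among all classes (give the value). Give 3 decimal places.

0.333

Per-class precision (TP/(TP+FP)):
  NOUN: TP=11, FP=3+0+2+2=7 → 11/18 = 0.6111
  VERB: TP=8, FP=1+1+0+1=3 → 8/11 = 0.7273
  ADJ: TP=14, FP=3+3+2+2=10 → 14/24 = 0.5833
  ADV: TP=7, FP=1+3+1+2=7 → 7/14 = 0.5000
  DET: TP=4, FP=1+2+2+3=8 → 4/12 = 0.3333
Lowest is class 'DET' with precision = 0.333.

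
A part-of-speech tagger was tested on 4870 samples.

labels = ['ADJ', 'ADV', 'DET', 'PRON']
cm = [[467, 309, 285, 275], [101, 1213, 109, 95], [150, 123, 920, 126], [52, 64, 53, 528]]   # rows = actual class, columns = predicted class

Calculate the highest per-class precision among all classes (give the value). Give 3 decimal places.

Per-class precision (TP/(TP+FP)):
  ADJ: TP=467, FP=101+150+52=303 → 467/770 = 0.6065
  ADV: TP=1213, FP=309+123+64=496 → 1213/1709 = 0.7098
  DET: TP=920, FP=285+109+53=447 → 920/1367 = 0.6730
  PRON: TP=528, FP=275+95+126=496 → 528/1024 = 0.5156
Highest is class 'ADV' with precision = 0.710.

0.710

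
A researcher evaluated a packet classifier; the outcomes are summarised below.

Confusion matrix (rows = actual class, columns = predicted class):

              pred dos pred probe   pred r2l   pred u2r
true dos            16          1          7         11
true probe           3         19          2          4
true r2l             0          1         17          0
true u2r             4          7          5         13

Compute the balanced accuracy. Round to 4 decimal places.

0.6321

Balanced accuracy = mean of per-class recall.
  dos: recall = 16/35 = 0.45714
  probe: recall = 19/28 = 0.67857
  r2l: recall = 17/18 = 0.94444
  u2r: recall = 13/29 = 0.44828
Mean = (0.45714 + 0.67857 + 0.94444 + 0.44828) / 4 = 0.6321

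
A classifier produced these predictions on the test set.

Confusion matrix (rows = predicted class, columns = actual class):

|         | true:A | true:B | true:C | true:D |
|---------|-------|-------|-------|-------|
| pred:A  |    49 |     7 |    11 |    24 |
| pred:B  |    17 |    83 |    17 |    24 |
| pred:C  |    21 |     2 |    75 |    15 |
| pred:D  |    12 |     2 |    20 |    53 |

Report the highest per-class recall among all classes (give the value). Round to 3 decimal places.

0.883

Per-class recall (TP/(TP+FN)):
  A: TP=49, FN=17+21+12=50 → 49/99 = 0.4949
  B: TP=83, FN=7+2+2=11 → 83/94 = 0.8830
  C: TP=75, FN=11+17+20=48 → 75/123 = 0.6098
  D: TP=53, FN=24+24+15=63 → 53/116 = 0.4569
Highest is class 'B' with recall = 0.883.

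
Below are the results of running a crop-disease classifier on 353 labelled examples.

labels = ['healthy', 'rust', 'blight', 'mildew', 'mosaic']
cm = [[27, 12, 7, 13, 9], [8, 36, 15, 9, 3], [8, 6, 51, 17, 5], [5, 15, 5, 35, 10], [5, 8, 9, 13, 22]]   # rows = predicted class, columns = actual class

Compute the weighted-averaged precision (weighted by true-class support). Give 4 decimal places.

0.4915

Per-class precision (TP/(TP+FP)):
  healthy: TP=27, FP=12+7+13+9=41 → 27/68 = 0.39706
  rust: TP=36, FP=8+15+9+3=35 → 36/71 = 0.50704
  blight: TP=51, FP=8+6+17+5=36 → 51/87 = 0.58621
  mildew: TP=35, FP=5+15+5+10=35 → 35/70 = 0.50000
  mosaic: TP=22, FP=5+8+9+13=35 → 22/57 = 0.38596
Weighted-precision = Σ (supportᵢ/N)·precisionᵢ with N=353: (53/353)·0.39706 + (77/353)·0.50704 + (87/353)·0.58621 + (87/353)·0.50000 + (49/353)·0.38596 = 0.4915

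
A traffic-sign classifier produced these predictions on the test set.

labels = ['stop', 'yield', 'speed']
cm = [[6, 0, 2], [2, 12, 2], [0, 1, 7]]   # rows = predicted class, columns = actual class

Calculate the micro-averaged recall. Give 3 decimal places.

0.781

Micro-averaging pools counts across classes: ΣTP=25, ΣFP=7, ΣFN=7.
Micro-recall = TP/(TP+FN) on pooled counts = 0.781 (equals overall accuracy in single-label multiclass).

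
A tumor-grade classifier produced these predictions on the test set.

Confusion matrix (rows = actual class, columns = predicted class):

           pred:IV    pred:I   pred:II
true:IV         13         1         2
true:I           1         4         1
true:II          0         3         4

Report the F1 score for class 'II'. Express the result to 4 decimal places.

0.5714

F1 score = 2·TP/(2·TP+FP+FN).
II: TP=4, FP=2+1=3, FN=0+3=3 → 8/14 = 0.57143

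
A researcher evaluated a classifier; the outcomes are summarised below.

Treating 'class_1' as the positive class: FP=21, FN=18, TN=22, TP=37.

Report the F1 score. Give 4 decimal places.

0.6549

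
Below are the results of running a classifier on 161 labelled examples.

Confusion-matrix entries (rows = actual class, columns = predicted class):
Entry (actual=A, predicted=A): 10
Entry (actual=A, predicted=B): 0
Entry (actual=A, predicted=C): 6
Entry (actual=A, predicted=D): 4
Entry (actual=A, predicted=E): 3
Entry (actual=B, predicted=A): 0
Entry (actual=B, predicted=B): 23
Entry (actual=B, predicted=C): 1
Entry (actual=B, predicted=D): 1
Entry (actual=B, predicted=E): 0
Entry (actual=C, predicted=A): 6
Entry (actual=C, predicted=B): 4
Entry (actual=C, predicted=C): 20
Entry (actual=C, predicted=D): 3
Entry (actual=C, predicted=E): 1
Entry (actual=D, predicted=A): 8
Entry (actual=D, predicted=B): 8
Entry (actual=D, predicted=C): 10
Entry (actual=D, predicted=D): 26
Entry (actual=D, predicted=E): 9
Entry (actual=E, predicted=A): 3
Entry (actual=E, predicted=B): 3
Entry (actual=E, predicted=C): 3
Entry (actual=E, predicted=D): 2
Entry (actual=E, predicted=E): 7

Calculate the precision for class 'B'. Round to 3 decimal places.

One-vs-rest for 'B': TP = diagonal; FP = other classes predicted 'B'; FN = 'B' predicted as other.
precision = TP/(TP+FP).
B: TP=23, FP=0+4+8+3=15 → 23/38 = 0.6053

0.605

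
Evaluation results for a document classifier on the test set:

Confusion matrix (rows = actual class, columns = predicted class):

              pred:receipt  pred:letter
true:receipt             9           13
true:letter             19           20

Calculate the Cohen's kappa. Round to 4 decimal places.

Observed agreement pₒ = trace/N = 29/61 = 0.47541
Expected agreement pₑ = Σ (rowᵢ·colᵢ)/N² = (22·28 + 39·33)/61² = 0.51142
κ = (pₒ − pₑ)/(1 − pₑ) = (0.47541 − 0.51142)/(1 − 0.51142) = -0.0737

-0.0737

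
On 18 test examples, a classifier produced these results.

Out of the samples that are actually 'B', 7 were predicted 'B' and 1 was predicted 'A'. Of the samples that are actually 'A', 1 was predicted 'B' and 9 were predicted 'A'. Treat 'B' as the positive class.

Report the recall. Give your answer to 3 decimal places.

Recall = TP/(TP+FN) = 7/(7+1) = 7/8 = 0.875

0.875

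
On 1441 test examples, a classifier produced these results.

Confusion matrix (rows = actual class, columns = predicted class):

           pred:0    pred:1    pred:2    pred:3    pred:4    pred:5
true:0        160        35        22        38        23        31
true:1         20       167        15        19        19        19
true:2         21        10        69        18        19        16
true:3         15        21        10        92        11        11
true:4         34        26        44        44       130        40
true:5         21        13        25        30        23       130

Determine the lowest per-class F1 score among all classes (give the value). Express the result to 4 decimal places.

Per-class F1 score (2·TP/(2·TP+FP+FN)):
  0: TP=160, FP=20+21+15+34+21=111, FN=35+22+38+23+31=149 → 320/580 = 0.55172
  1: TP=167, FP=35+10+21+26+13=105, FN=20+15+19+19+19=92 → 334/531 = 0.62900
  2: TP=69, FP=22+15+10+44+25=116, FN=21+10+18+19+16=84 → 138/338 = 0.40828
  3: TP=92, FP=38+19+18+44+30=149, FN=15+21+10+11+11=68 → 184/401 = 0.45885
  4: TP=130, FP=23+19+19+11+23=95, FN=34+26+44+44+40=188 → 260/543 = 0.47882
  5: TP=130, FP=31+19+16+11+40=117, FN=21+13+25+30+23=112 → 260/489 = 0.53170
Lowest is class '2' with F1 score = 0.4083.

0.4083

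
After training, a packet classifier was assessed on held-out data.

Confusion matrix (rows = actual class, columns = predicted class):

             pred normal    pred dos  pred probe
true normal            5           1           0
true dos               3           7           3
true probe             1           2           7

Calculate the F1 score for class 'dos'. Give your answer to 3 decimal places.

One-vs-rest for 'dos': TP = diagonal; FP = other classes predicted 'dos'; FN = 'dos' predicted as other.
F1 score = 2·TP/(2·TP+FP+FN).
dos: TP=7, FP=1+2=3, FN=3+3=6 → 14/23 = 0.6087

0.609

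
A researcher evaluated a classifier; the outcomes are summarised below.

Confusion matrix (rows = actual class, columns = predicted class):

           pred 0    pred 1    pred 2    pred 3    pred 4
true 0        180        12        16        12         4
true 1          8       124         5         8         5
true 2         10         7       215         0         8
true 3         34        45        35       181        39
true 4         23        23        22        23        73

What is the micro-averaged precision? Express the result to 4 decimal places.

Micro-averaging pools counts across classes: ΣTP=773, ΣFP=339, ΣFN=339.
Micro-precision = TP/(TP+FP) on pooled counts = 0.6951 (equals overall accuracy in single-label multiclass).

0.6951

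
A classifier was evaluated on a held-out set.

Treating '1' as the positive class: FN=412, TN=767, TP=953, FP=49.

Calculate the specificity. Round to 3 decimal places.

0.940

Specificity = TN/(TN+FP) = 767/(767+49) = 0.940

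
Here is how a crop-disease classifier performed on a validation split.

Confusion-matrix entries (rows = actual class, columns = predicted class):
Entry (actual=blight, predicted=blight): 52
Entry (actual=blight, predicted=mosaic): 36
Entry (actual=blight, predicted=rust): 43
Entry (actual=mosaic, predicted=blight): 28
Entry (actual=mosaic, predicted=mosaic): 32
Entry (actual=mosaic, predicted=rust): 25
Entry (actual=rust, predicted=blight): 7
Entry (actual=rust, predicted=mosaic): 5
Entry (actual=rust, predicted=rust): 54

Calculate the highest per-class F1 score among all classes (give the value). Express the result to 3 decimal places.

Per-class F1 score (2·TP/(2·TP+FP+FN)):
  blight: TP=52, FP=28+7=35, FN=36+43=79 → 104/218 = 0.4771
  mosaic: TP=32, FP=36+5=41, FN=28+25=53 → 64/158 = 0.4051
  rust: TP=54, FP=43+25=68, FN=7+5=12 → 108/188 = 0.5745
Highest is class 'rust' with F1 score = 0.574.

0.574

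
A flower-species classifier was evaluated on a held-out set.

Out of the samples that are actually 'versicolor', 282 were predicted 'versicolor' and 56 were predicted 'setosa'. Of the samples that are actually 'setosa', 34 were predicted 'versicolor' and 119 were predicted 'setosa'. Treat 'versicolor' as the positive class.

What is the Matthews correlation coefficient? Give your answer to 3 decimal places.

0.592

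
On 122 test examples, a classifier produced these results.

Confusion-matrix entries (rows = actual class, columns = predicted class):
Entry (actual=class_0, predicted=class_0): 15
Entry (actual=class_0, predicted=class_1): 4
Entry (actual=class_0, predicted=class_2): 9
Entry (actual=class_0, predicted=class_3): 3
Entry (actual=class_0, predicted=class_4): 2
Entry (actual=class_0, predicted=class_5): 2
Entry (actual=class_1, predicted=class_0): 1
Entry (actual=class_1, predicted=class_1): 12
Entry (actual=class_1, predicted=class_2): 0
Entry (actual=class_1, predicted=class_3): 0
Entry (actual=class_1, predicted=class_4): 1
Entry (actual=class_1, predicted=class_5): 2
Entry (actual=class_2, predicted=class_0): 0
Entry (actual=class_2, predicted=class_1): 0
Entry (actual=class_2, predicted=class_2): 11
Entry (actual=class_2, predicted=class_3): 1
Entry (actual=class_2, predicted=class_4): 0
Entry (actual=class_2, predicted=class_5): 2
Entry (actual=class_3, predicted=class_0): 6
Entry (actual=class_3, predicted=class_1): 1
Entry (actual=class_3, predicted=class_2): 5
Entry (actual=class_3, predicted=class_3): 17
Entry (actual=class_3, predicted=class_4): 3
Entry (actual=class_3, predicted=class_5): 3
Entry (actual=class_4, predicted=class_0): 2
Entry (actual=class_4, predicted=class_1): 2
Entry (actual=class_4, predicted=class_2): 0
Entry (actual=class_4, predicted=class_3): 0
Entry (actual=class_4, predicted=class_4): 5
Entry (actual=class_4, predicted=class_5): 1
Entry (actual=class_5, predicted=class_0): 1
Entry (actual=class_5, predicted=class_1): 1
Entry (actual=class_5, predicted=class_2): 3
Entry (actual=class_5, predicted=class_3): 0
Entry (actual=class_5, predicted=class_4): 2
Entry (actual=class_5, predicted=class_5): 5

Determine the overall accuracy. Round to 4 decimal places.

0.5328

Accuracy = trace / total = (15+12+11+17+5+5=65) / 122 = 65/122 = 0.5328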